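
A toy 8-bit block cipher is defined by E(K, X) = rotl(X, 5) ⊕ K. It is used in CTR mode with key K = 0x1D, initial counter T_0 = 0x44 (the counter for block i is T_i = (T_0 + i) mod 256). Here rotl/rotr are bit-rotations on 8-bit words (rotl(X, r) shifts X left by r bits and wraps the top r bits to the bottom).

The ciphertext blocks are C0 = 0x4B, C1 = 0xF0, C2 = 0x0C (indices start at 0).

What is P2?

P2 = 0xD9

CTR decryption: S_i = E(K, T_i) where T_i is the counter for block i; P_i = C_i ⊕ S_i.
P2: T = 0x46, S = E(K, T) = 0xD5; 0x0C ⊕ 0xD5 = 0xD9.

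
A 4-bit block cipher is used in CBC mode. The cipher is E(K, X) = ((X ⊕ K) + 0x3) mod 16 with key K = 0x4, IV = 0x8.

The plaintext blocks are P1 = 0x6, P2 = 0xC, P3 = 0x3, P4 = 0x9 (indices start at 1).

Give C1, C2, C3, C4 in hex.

CBC encryption: C_i = E(K, P_i ⊕ C_{i−1}), with C_{0} = IV.
C1: P1 ⊕ 0x8 = 0xE; E(K, 0xE) = 0xD.
C2: P2 ⊕ 0xD = 0x1; E(K, 0x1) = 0x8.
C3: P3 ⊕ 0x8 = 0xB; E(K, 0xB) = 0x2.
C4: P4 ⊕ 0x2 = 0xB; E(K, 0xB) = 0x2.

C1 = 0xD, C2 = 0x8, C3 = 0x2, C4 = 0x2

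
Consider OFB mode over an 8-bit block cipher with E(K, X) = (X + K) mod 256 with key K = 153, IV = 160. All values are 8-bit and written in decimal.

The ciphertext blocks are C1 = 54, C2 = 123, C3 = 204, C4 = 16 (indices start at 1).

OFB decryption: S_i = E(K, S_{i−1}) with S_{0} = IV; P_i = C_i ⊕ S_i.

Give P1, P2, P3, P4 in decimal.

P1 = 15, P2 = 169, P3 = 167, P4 = 20

P1: S = E(K, 160) = 57; 54 ⊕ 57 = 15.
P2: S = E(K, 57) = 210; 123 ⊕ 210 = 169.
P3: S = E(K, 210) = 107; 204 ⊕ 107 = 167.
P4: S = E(K, 107) = 4; 16 ⊕ 4 = 20.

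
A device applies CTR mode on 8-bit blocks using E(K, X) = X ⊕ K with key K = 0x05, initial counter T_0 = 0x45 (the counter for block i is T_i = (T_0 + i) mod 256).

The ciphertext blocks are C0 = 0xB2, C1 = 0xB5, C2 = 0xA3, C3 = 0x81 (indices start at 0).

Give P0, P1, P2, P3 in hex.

CTR decryption: S_i = E(K, T_i) where T_i is the counter for block i; P_i = C_i ⊕ S_i.
P0: T = 0x45, S = E(K, T) = 0x40; 0xB2 ⊕ 0x40 = 0xF2.
P1: T = 0x46, S = E(K, T) = 0x43; 0xB5 ⊕ 0x43 = 0xF6.
P2: T = 0x47, S = E(K, T) = 0x42; 0xA3 ⊕ 0x42 = 0xE1.
P3: T = 0x48, S = E(K, T) = 0x4D; 0x81 ⊕ 0x4D = 0xCC.

P0 = 0xF2, P1 = 0xF6, P2 = 0xE1, P3 = 0xCC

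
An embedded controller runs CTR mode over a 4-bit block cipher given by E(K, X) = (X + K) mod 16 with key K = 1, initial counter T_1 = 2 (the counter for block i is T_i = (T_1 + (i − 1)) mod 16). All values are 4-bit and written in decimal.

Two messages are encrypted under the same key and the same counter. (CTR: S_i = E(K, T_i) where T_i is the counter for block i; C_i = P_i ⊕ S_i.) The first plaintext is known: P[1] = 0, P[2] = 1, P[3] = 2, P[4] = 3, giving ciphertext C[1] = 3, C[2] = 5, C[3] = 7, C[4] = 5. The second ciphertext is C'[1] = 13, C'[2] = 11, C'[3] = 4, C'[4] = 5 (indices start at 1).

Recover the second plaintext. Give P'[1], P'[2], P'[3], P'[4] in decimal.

P'[1] = 14, P'[2] = 15, P'[3] = 1, P'[4] = 3

In CTR with a reused counter, both messages share the same keystream S_i, so C_i ⊕ C'_i = P_i ⊕ P'_i and thus P'_i = P_i ⊕ C_i ⊕ C'_i.
P'[1]: 0 ⊕ 3 ⊕ 13 = 14.
P'[2]: 1 ⊕ 5 ⊕ 11 = 15.
P'[3]: 2 ⊕ 7 ⊕ 4 = 1.
P'[4]: 3 ⊕ 5 ⊕ 5 = 3.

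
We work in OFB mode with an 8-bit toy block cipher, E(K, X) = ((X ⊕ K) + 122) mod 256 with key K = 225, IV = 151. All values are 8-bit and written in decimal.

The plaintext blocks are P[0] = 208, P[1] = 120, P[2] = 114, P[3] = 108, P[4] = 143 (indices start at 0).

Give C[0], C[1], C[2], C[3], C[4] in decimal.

C[0] = 32, C[1] = 243, C[2] = 150, C[3] = 19, C[4] = 151

OFB encryption: S_i = E(K, S_{i−1}) with S_{−1} = IV; C_i = P_i ⊕ S_i.
C[0]: S = E(K, 151) = 240; 208 ⊕ 240 = 32.
C[1]: S = E(K, 240) = 139; 120 ⊕ 139 = 243.
C[2]: S = E(K, 139) = 228; 114 ⊕ 228 = 150.
C[3]: S = E(K, 228) = 127; 108 ⊕ 127 = 19.
C[4]: S = E(K, 127) = 24; 143 ⊕ 24 = 151.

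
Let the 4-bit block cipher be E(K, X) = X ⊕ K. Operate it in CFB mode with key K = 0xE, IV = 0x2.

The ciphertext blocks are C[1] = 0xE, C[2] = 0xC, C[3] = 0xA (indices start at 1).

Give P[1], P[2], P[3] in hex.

CFB decryption: P_i = C_i ⊕ E(K, C_{i−1}), with C_{0} = IV.
P[1]: E(K, 0x2) = 0xC; 0xE ⊕ 0xC = 0x2.
P[2]: E(K, 0xE) = 0x0; 0xC ⊕ 0x0 = 0xC.
P[3]: E(K, 0xC) = 0x2; 0xA ⊕ 0x2 = 0x8.

P[1] = 0x2, P[2] = 0xC, P[3] = 0x8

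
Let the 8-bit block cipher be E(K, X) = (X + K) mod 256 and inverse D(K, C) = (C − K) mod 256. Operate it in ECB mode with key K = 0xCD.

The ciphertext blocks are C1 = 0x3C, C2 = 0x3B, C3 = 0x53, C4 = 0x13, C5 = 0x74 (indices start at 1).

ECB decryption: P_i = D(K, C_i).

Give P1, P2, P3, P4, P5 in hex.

P1 = 0x6F, P2 = 0x6E, P3 = 0x86, P4 = 0x46, P5 = 0xA7

P1: D(K, 0x3C) = 0x6F.
P2: D(K, 0x3B) = 0x6E.
P3: D(K, 0x53) = 0x86.
P4: D(K, 0x13) = 0x46.
P5: D(K, 0x74) = 0xA7.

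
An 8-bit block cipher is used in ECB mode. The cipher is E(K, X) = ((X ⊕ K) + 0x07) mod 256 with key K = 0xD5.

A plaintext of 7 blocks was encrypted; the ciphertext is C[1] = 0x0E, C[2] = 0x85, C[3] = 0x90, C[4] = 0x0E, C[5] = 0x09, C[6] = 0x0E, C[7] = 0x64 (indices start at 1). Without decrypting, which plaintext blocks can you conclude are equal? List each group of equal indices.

ECB encrypts each block independently with the same key, so equal ciphertext blocks imply equal plaintext blocks.
C[1] = C[4] = C[6] = 0x0E, so P[1] = P[4] = P[6].

P[1] = P[4] = P[6]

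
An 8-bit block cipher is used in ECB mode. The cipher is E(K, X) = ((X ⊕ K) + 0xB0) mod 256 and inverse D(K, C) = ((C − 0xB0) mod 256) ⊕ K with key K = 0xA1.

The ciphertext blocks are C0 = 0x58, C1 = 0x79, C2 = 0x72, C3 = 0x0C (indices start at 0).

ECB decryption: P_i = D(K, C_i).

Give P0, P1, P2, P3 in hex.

P0 = 0x09, P1 = 0x68, P2 = 0x63, P3 = 0xFD

P0: D(K, 0x58) = 0x09.
P1: D(K, 0x79) = 0x68.
P2: D(K, 0x72) = 0x63.
P3: D(K, 0x0C) = 0xFD.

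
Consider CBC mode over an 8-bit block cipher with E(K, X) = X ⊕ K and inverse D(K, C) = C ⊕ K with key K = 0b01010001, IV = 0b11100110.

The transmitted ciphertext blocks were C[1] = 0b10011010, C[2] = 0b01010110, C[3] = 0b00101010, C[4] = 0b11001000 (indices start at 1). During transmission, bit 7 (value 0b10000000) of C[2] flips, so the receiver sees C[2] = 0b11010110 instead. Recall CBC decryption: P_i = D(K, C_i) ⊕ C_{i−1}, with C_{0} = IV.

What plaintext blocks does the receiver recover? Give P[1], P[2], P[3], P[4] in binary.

Only C[2] changed, to 0b11010110. In CBC, a change in C_i garbles P_i and flips the same bit in P_{i+1}. Decrypting the received ciphertext:
P[1]: D(K, 0b10011010) = 0b11001011; 0b11001011 ⊕ 0b11100110 = 0b00101101.
P[2]: D(K, 0b11010110) = 0b10000111; 0b10000111 ⊕ 0b10011010 = 0b00011101.
P[3]: D(K, 0b00101010) = 0b01111011; 0b01111011 ⊕ 0b11010110 = 0b10101101.
P[4]: D(K, 0b11001000) = 0b10011001; 0b10011001 ⊕ 0b00101010 = 0b10110011.
Blocks that differ from the original plaintext: P[2], P[3].

P[1] = 0b00101101, P[2] = 0b00011101, P[3] = 0b10101101, P[4] = 0b10110011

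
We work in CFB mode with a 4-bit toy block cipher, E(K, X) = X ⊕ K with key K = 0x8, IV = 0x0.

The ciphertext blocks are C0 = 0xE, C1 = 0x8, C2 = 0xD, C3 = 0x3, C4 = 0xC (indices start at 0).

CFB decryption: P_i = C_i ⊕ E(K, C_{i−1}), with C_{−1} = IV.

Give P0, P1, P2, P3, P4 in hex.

P0: E(K, 0x0) = 0x8; 0xE ⊕ 0x8 = 0x6.
P1: E(K, 0xE) = 0x6; 0x8 ⊕ 0x6 = 0xE.
P2: E(K, 0x8) = 0x0; 0xD ⊕ 0x0 = 0xD.
P3: E(K, 0xD) = 0x5; 0x3 ⊕ 0x5 = 0x6.
P4: E(K, 0x3) = 0xB; 0xC ⊕ 0xB = 0x7.

P0 = 0x6, P1 = 0xE, P2 = 0xD, P3 = 0x6, P4 = 0x7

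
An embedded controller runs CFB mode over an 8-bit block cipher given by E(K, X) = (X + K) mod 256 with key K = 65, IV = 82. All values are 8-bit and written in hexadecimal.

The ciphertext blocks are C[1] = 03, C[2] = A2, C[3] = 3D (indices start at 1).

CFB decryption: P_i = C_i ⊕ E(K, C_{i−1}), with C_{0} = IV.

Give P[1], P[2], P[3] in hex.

P[1] = E4, P[2] = CA, P[3] = 3A

P[1]: E(K, 82) = E7; 03 ⊕ E7 = E4.
P[2]: E(K, 03) = 68; A2 ⊕ 68 = CA.
P[3]: E(K, A2) = 07; 3D ⊕ 07 = 3A.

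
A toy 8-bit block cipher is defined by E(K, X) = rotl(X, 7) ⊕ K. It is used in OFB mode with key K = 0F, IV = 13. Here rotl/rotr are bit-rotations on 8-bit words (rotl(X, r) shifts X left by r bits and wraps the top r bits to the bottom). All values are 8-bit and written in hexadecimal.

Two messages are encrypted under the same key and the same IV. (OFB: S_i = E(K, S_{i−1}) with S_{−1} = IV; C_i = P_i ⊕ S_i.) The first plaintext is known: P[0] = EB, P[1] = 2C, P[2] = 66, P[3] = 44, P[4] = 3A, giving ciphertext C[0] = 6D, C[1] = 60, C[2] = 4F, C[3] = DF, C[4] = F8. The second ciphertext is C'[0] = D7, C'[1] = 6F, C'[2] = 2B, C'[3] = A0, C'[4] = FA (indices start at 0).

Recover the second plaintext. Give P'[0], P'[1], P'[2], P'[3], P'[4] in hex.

In OFB with a reused IV, both messages share the same keystream S_i, so C_i ⊕ C'_i = P_i ⊕ P'_i and thus P'_i = P_i ⊕ C_i ⊕ C'_i.
P'[0]: EB ⊕ 6D ⊕ D7 = 51.
P'[1]: 2C ⊕ 60 ⊕ 6F = 23.
P'[2]: 66 ⊕ 4F ⊕ 2B = 02.
P'[3]: 44 ⊕ DF ⊕ A0 = 3B.
P'[4]: 3A ⊕ F8 ⊕ FA = 38.

P'[0] = 51, P'[1] = 23, P'[2] = 02, P'[3] = 3B, P'[4] = 38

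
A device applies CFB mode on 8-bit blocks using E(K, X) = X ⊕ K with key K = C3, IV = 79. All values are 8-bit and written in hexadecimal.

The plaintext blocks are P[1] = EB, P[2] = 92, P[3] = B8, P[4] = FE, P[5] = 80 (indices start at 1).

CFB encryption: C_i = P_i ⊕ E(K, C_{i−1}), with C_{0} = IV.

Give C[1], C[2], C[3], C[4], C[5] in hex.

C[1] = 51, C[2] = 00, C[3] = 7B, C[4] = 46, C[5] = 05

C[1]: E(K, 79) = BA; EB ⊕ BA = 51.
C[2]: E(K, 51) = 92; 92 ⊕ 92 = 00.
C[3]: E(K, 00) = C3; B8 ⊕ C3 = 7B.
C[4]: E(K, 7B) = B8; FE ⊕ B8 = 46.
C[5]: E(K, 46) = 85; 80 ⊕ 85 = 05.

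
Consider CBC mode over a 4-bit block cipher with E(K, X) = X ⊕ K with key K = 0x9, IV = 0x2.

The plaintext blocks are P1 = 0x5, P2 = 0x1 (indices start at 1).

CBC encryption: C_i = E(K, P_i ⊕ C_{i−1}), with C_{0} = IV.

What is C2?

C1: P1 ⊕ 0x2 = 0x7; E(K, 0x7) = 0xE.
C2: P2 ⊕ 0xE = 0xF; E(K, 0xF) = 0x6.

C2 = 0x6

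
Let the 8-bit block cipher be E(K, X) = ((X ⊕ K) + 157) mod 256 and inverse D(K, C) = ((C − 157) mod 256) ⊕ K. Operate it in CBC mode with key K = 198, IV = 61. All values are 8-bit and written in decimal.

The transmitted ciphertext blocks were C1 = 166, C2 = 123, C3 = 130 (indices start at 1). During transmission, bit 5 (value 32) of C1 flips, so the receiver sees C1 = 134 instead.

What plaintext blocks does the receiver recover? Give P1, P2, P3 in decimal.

P1 = 18, P2 = 158, P3 = 88

CBC decryption: P_i = D(K, C_i) ⊕ C_{i−1}, with C_{0} = IV.
Only C1 changed, to 134. In CBC, a change in C_i garbles P_i and flips the same bit in P_{i+1}. Decrypting the received ciphertext:
P1: D(K, 134) = 47; 47 ⊕ 61 = 18.
P2: D(K, 123) = 24; 24 ⊕ 134 = 158.
P3: D(K, 130) = 35; 35 ⊕ 123 = 88.
Blocks that differ from the original plaintext: P1, P2.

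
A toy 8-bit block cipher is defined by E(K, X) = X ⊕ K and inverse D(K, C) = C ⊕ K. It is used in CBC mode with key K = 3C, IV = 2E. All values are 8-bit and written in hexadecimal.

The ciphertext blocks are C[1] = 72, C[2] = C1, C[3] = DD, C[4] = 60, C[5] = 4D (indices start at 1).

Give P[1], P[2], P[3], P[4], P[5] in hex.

P[1] = 60, P[2] = 8F, P[3] = 20, P[4] = 81, P[5] = 11

CBC decryption: P_i = D(K, C_i) ⊕ C_{i−1}, with C_{0} = IV.
P[1]: D(K, 72) = 4E; 4E ⊕ 2E = 60.
P[2]: D(K, C1) = FD; FD ⊕ 72 = 8F.
P[3]: D(K, DD) = E1; E1 ⊕ C1 = 20.
P[4]: D(K, 60) = 5C; 5C ⊕ DD = 81.
P[5]: D(K, 4D) = 71; 71 ⊕ 60 = 11.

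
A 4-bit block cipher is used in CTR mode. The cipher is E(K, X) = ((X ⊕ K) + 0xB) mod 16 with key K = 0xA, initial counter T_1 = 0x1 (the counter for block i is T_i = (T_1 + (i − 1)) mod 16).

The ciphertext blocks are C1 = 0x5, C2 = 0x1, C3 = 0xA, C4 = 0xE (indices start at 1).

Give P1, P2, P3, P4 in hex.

P1 = 0x3, P2 = 0x2, P3 = 0xE, P4 = 0x7

CTR decryption: S_i = E(K, T_i) where T_i is the counter for block i; P_i = C_i ⊕ S_i.
P1: T = 0x1, S = E(K, T) = 0x6; 0x5 ⊕ 0x6 = 0x3.
P2: T = 0x2, S = E(K, T) = 0x3; 0x1 ⊕ 0x3 = 0x2.
P3: T = 0x3, S = E(K, T) = 0x4; 0xA ⊕ 0x4 = 0xE.
P4: T = 0x4, S = E(K, T) = 0x9; 0xE ⊕ 0x9 = 0x7.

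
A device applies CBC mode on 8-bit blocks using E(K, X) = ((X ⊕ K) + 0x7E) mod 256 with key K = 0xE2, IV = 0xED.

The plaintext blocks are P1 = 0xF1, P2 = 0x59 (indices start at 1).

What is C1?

C1 = 0x7C

CBC encryption: C_i = E(K, P_i ⊕ C_{i−1}), with C_{0} = IV.
C1: P1 ⊕ 0xED = 0x1C; E(K, 0x1C) = 0x7C.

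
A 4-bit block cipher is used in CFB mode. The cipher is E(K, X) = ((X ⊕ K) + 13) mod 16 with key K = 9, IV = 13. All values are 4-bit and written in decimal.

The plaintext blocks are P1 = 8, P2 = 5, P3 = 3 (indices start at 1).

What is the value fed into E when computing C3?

CFB encryption: C_i = P_i ⊕ E(K, C_{i−1}), with C_{0} = IV.
C1: E(K, 13) = 1; 8 ⊕ 1 = 9.
C2: E(K, 9) = 13; 5 ⊕ 13 = 8.
C3: E(K, 8) = 14; 3 ⊕ 14 = 13.
So the input to E for block 3 is 8.

8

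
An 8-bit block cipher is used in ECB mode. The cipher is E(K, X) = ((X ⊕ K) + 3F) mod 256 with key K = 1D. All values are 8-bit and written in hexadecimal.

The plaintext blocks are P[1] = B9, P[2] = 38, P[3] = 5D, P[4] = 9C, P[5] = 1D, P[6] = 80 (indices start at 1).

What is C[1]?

ECB encryption: C_i = E(K, P_i).
C[1]: E(K, B9) = E3.

C[1] = E3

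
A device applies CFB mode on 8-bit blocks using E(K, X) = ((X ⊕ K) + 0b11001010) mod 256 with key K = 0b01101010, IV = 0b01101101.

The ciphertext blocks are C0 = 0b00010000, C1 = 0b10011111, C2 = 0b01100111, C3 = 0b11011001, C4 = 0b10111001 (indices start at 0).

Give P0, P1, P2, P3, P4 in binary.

CFB decryption: P_i = C_i ⊕ E(K, C_{i−1}), with C_{−1} = IV.
P0: E(K, 0b01101101) = 0b11010001; 0b00010000 ⊕ 0b11010001 = 0b11000001.
P1: E(K, 0b00010000) = 0b01000100; 0b10011111 ⊕ 0b01000100 = 0b11011011.
P2: E(K, 0b10011111) = 0b10111111; 0b01100111 ⊕ 0b10111111 = 0b11011000.
P3: E(K, 0b01100111) = 0b11010111; 0b11011001 ⊕ 0b11010111 = 0b00001110.
P4: E(K, 0b11011001) = 0b01111101; 0b10111001 ⊕ 0b01111101 = 0b11000100.

P0 = 0b11000001, P1 = 0b11011011, P2 = 0b11011000, P3 = 0b00001110, P4 = 0b11000100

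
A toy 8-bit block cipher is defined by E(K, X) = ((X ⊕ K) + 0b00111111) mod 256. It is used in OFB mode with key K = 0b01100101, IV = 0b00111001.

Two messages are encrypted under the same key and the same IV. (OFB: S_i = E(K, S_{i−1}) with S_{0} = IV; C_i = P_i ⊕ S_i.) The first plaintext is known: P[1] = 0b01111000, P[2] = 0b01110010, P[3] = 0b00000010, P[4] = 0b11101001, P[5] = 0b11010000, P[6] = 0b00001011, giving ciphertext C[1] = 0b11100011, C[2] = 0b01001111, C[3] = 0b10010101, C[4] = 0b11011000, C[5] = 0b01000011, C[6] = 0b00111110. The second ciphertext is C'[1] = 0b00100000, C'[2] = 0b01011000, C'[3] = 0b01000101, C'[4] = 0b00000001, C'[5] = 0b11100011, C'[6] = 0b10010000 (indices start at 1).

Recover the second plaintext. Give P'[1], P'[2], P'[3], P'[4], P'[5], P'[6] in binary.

In OFB with a reused IV, both messages share the same keystream S_i, so C_i ⊕ C'_i = P_i ⊕ P'_i and thus P'_i = P_i ⊕ C_i ⊕ C'_i.
P'[1]: 0b01111000 ⊕ 0b11100011 ⊕ 0b00100000 = 0b10111011.
P'[2]: 0b01110010 ⊕ 0b01001111 ⊕ 0b01011000 = 0b01100101.
P'[3]: 0b00000010 ⊕ 0b10010101 ⊕ 0b01000101 = 0b11010010.
P'[4]: 0b11101001 ⊕ 0b11011000 ⊕ 0b00000001 = 0b00110000.
P'[5]: 0b11010000 ⊕ 0b01000011 ⊕ 0b11100011 = 0b01110000.
P'[6]: 0b00001011 ⊕ 0b00111110 ⊕ 0b10010000 = 0b10100101.

P'[1] = 0b10111011, P'[2] = 0b01100101, P'[3] = 0b11010010, P'[4] = 0b00110000, P'[5] = 0b01110000, P'[6] = 0b10100101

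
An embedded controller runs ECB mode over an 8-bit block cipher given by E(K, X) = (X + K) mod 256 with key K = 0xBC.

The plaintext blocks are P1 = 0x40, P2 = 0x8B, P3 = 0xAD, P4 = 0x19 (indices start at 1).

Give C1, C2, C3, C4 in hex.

C1 = 0xFC, C2 = 0x47, C3 = 0x69, C4 = 0xD5

ECB encryption: C_i = E(K, P_i).
C1: E(K, 0x40) = 0xFC.
C2: E(K, 0x8B) = 0x47.
C3: E(K, 0xAD) = 0x69.
C4: E(K, 0x19) = 0xD5.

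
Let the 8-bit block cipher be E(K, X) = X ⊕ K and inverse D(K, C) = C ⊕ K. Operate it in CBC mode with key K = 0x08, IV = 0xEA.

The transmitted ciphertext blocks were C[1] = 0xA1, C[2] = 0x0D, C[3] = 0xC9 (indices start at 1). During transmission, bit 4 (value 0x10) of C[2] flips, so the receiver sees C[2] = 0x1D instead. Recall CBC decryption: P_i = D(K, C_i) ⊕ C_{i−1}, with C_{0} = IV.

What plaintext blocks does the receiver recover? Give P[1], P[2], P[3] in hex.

Only C[2] changed, to 0x1D. In CBC, a change in C_i garbles P_i and flips the same bit in P_{i+1}. Decrypting the received ciphertext:
P[1]: D(K, 0xA1) = 0xA9; 0xA9 ⊕ 0xEA = 0x43.
P[2]: D(K, 0x1D) = 0x15; 0x15 ⊕ 0xA1 = 0xB4.
P[3]: D(K, 0xC9) = 0xC1; 0xC1 ⊕ 0x1D = 0xDC.
Blocks that differ from the original plaintext: P[2], P[3].

P[1] = 0x43, P[2] = 0xB4, P[3] = 0xDC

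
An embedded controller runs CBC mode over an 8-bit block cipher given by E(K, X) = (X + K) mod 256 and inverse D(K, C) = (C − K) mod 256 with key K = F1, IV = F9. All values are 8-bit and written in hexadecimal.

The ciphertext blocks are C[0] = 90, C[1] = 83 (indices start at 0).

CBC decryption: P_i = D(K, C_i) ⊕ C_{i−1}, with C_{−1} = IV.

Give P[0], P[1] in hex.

P[0] = 66, P[1] = 02

P[0]: D(K, 90) = 9F; 9F ⊕ F9 = 66.
P[1]: D(K, 83) = 92; 92 ⊕ 90 = 02.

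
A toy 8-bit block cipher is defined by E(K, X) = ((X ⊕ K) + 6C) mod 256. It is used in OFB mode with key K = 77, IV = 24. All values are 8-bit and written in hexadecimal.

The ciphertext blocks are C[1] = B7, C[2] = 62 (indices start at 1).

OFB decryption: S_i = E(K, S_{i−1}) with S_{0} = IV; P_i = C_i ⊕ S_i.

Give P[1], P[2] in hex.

P[1] = 08, P[2] = 56

P[1]: S = E(K, 24) = BF; B7 ⊕ BF = 08.
P[2]: S = E(K, BF) = 34; 62 ⊕ 34 = 56.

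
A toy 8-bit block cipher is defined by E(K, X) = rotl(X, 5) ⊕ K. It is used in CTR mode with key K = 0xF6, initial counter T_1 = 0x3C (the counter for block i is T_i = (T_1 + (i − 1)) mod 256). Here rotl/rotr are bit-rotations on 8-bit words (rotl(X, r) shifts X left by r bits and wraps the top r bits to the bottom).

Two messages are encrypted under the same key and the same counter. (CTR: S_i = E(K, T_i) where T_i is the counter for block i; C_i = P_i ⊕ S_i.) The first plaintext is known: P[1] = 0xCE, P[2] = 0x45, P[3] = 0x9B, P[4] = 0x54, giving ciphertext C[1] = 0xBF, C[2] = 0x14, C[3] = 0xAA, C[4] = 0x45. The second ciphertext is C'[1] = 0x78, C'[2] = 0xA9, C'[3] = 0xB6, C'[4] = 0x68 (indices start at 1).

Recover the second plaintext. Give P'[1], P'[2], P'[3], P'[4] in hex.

P'[1] = 0x09, P'[2] = 0xF8, P'[3] = 0x87, P'[4] = 0x79

In CTR with a reused counter, both messages share the same keystream S_i, so C_i ⊕ C'_i = P_i ⊕ P'_i and thus P'_i = P_i ⊕ C_i ⊕ C'_i.
P'[1]: 0xCE ⊕ 0xBF ⊕ 0x78 = 0x09.
P'[2]: 0x45 ⊕ 0x14 ⊕ 0xA9 = 0xF8.
P'[3]: 0x9B ⊕ 0xAA ⊕ 0xB6 = 0x87.
P'[4]: 0x54 ⊕ 0x45 ⊕ 0x68 = 0x79.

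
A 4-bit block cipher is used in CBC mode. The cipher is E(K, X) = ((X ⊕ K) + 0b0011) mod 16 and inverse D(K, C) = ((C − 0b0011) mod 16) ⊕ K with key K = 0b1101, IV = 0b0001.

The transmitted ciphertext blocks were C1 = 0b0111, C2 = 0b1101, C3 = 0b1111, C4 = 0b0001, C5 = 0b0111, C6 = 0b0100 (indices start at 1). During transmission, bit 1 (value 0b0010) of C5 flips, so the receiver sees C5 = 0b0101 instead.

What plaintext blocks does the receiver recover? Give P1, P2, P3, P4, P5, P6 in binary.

CBC decryption: P_i = D(K, C_i) ⊕ C_{i−1}, with C_{0} = IV.
Only C5 changed, to 0b0101. In CBC, a change in C_i garbles P_i and flips the same bit in P_{i+1}. Decrypting the received ciphertext:
P1: D(K, 0b0111) = 0b1001; 0b1001 ⊕ 0b0001 = 0b1000.
P2: D(K, 0b1101) = 0b0111; 0b0111 ⊕ 0b0111 = 0b0000.
P3: D(K, 0b1111) = 0b0001; 0b0001 ⊕ 0b1101 = 0b1100.
P4: D(K, 0b0001) = 0b0011; 0b0011 ⊕ 0b1111 = 0b1100.
P5: D(K, 0b0101) = 0b1111; 0b1111 ⊕ 0b0001 = 0b1110.
P6: D(K, 0b0100) = 0b1100; 0b1100 ⊕ 0b0101 = 0b1001.
Blocks that differ from the original plaintext: P5, P6.

P1 = 0b1000, P2 = 0b0000, P3 = 0b1100, P4 = 0b1100, P5 = 0b1110, P6 = 0b1001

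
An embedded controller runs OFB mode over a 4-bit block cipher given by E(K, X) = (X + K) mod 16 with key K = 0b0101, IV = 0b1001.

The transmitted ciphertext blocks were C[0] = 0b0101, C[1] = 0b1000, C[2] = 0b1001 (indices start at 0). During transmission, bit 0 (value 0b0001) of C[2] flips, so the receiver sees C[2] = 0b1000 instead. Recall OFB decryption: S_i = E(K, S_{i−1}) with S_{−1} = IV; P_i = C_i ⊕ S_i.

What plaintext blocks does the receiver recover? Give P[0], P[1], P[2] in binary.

P[0] = 0b1011, P[1] = 0b1011, P[2] = 0b0000

Only C[2] changed, to 0b1000. In OFB, a change in C_i flips the same bit in P_i only; the keystream is unaffected. Decrypting the received ciphertext:
P[0]: S = E(K, 0b1001) = 0b1110; 0b0101 ⊕ 0b1110 = 0b1011.
P[1]: S = E(K, 0b1110) = 0b0011; 0b1000 ⊕ 0b0011 = 0b1011.
P[2]: S = E(K, 0b0011) = 0b1000; 0b1000 ⊕ 0b1000 = 0b0000.
Blocks that differ from the original plaintext: P[2].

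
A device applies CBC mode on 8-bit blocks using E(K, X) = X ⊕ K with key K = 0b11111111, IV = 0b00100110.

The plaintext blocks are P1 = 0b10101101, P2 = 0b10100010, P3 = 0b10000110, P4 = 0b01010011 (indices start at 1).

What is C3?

C3 = 0b01010000

CBC encryption: C_i = E(K, P_i ⊕ C_{i−1}), with C_{0} = IV.
C1: P1 ⊕ 0b00100110 = 0b10001011; E(K, 0b10001011) = 0b01110100.
C2: P2 ⊕ 0b01110100 = 0b11010110; E(K, 0b11010110) = 0b00101001.
C3: P3 ⊕ 0b00101001 = 0b10101111; E(K, 0b10101111) = 0b01010000.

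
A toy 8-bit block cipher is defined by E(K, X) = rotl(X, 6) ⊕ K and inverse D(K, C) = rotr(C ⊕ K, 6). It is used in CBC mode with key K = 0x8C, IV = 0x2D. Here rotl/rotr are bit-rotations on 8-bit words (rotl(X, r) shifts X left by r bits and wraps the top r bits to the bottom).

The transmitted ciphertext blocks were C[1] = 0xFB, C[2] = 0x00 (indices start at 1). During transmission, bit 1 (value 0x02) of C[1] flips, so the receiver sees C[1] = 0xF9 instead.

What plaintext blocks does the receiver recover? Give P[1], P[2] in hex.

CBC decryption: P_i = D(K, C_i) ⊕ C_{i−1}, with C_{0} = IV.
Only C[1] changed, to 0xF9. In CBC, a change in C_i garbles P_i and flips the same bit in P_{i+1}. Decrypting the received ciphertext:
P[1]: D(K, 0xF9) = 0xD5; 0xD5 ⊕ 0x2D = 0xF8.
P[2]: D(K, 0x00) = 0x32; 0x32 ⊕ 0xF9 = 0xCB.
Blocks that differ from the original plaintext: P[1], P[2].

P[1] = 0xF8, P[2] = 0xCB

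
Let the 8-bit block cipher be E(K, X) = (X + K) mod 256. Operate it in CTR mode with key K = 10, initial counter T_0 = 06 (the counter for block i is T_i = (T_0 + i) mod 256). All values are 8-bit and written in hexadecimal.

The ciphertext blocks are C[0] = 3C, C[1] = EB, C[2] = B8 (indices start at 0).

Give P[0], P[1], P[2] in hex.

CTR decryption: S_i = E(K, T_i) where T_i is the counter for block i; P_i = C_i ⊕ S_i.
P[0]: T = 06, S = E(K, T) = 16; 3C ⊕ 16 = 2A.
P[1]: T = 07, S = E(K, T) = 17; EB ⊕ 17 = FC.
P[2]: T = 08, S = E(K, T) = 18; B8 ⊕ 18 = A0.

P[0] = 2A, P[1] = FC, P[2] = A0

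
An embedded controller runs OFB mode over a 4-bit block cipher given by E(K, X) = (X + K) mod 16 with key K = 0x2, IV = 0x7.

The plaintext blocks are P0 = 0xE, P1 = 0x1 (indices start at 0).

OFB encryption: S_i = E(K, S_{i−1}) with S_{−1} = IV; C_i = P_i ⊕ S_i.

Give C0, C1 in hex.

C0: S = E(K, 0x7) = 0x9; 0xE ⊕ 0x9 = 0x7.
C1: S = E(K, 0x9) = 0xB; 0x1 ⊕ 0xB = 0xA.

C0 = 0x7, C1 = 0xA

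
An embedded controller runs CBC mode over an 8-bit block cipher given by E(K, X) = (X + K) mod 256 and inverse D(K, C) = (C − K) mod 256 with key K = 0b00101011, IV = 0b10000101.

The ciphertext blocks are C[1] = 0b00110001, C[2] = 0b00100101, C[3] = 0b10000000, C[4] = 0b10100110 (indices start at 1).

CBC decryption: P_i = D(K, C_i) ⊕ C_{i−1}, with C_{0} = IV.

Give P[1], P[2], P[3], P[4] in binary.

P[1]: D(K, 0b00110001) = 0b00000110; 0b00000110 ⊕ 0b10000101 = 0b10000011.
P[2]: D(K, 0b00100101) = 0b11111010; 0b11111010 ⊕ 0b00110001 = 0b11001011.
P[3]: D(K, 0b10000000) = 0b01010101; 0b01010101 ⊕ 0b00100101 = 0b01110000.
P[4]: D(K, 0b10100110) = 0b01111011; 0b01111011 ⊕ 0b10000000 = 0b11111011.

P[1] = 0b10000011, P[2] = 0b11001011, P[3] = 0b01110000, P[4] = 0b11111011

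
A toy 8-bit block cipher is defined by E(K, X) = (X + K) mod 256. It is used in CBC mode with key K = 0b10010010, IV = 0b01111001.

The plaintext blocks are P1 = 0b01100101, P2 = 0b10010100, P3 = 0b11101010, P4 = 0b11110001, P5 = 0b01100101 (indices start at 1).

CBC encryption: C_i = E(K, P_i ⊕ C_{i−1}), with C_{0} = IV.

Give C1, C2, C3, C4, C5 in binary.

C1 = 0b10101110, C2 = 0b11001100, C3 = 0b10111000, C4 = 0b11011011, C5 = 0b01010000

C1: P1 ⊕ 0b01111001 = 0b00011100; E(K, 0b00011100) = 0b10101110.
C2: P2 ⊕ 0b10101110 = 0b00111010; E(K, 0b00111010) = 0b11001100.
C3: P3 ⊕ 0b11001100 = 0b00100110; E(K, 0b00100110) = 0b10111000.
C4: P4 ⊕ 0b10111000 = 0b01001001; E(K, 0b01001001) = 0b11011011.
C5: P5 ⊕ 0b11011011 = 0b10111110; E(K, 0b10111110) = 0b01010000.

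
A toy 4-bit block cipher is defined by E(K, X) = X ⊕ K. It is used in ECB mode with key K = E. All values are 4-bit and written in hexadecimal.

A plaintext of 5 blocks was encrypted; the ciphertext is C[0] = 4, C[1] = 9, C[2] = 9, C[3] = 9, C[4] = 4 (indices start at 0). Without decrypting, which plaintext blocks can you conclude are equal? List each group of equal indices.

ECB encrypts each block independently with the same key, so equal ciphertext blocks imply equal plaintext blocks.
C[0] = C[4] = 4, so P[0] = P[4].
C[1] = C[2] = C[3] = 9, so P[1] = P[2] = P[3].

P[0] = P[4]; P[1] = P[2] = P[3]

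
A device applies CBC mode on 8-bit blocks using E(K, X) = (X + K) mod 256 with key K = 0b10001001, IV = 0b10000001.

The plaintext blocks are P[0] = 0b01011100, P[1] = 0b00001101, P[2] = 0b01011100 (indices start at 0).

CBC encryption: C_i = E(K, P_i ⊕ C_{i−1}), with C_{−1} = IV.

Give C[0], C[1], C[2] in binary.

C[0] = 0b01100110, C[1] = 0b11110100, C[2] = 0b00110001

C[0]: P[0] ⊕ 0b10000001 = 0b11011101; E(K, 0b11011101) = 0b01100110.
C[1]: P[1] ⊕ 0b01100110 = 0b01101011; E(K, 0b01101011) = 0b11110100.
C[2]: P[2] ⊕ 0b11110100 = 0b10101000; E(K, 0b10101000) = 0b00110001.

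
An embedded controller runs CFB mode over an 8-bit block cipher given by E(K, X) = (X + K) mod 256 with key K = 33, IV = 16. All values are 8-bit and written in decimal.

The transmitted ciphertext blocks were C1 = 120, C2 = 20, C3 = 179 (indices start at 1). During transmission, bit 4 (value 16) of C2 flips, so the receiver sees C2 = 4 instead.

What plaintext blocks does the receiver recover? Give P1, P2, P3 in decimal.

P1 = 73, P2 = 157, P3 = 150

CFB decryption: P_i = C_i ⊕ E(K, C_{i−1}), with C_{0} = IV.
Only C2 changed, to 4. In CFB, a change in C_i flips the same bit in P_i and garbles P_{i+1}. Decrypting the received ciphertext:
P1: E(K, 16) = 49; 120 ⊕ 49 = 73.
P2: E(K, 120) = 153; 4 ⊕ 153 = 157.
P3: E(K, 4) = 37; 179 ⊕ 37 = 150.
Blocks that differ from the original plaintext: P2, P3.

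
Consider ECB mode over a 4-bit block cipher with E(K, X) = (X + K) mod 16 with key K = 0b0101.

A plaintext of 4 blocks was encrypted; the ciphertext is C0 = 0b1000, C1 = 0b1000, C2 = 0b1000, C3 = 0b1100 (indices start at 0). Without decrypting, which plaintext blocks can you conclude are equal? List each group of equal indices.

ECB encrypts each block independently with the same key, so equal ciphertext blocks imply equal plaintext blocks.
C0 = C1 = C2 = 0b1000, so P0 = P1 = P2.

P0 = P1 = P2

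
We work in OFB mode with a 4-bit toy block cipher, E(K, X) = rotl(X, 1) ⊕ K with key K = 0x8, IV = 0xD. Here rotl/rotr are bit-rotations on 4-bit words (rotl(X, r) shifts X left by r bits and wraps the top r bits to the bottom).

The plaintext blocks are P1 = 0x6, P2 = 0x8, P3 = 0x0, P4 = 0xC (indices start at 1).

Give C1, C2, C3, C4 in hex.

OFB encryption: S_i = E(K, S_{i−1}) with S_{0} = IV; C_i = P_i ⊕ S_i.
C1: S = E(K, 0xD) = 0x3; 0x6 ⊕ 0x3 = 0x5.
C2: S = E(K, 0x3) = 0xE; 0x8 ⊕ 0xE = 0x6.
C3: S = E(K, 0xE) = 0x5; 0x0 ⊕ 0x5 = 0x5.
C4: S = E(K, 0x5) = 0x2; 0xC ⊕ 0x2 = 0xE.

C1 = 0x5, C2 = 0x6, C3 = 0x5, C4 = 0xE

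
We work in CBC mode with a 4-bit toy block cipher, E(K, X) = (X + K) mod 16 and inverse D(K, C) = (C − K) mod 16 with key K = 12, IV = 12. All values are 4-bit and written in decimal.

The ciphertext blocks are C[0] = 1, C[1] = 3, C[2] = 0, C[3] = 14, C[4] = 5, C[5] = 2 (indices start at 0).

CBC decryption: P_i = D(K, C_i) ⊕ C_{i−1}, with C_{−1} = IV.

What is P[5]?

P[5] = 3

P[5]: D(K, 2) = 6; 6 ⊕ 5 = 3.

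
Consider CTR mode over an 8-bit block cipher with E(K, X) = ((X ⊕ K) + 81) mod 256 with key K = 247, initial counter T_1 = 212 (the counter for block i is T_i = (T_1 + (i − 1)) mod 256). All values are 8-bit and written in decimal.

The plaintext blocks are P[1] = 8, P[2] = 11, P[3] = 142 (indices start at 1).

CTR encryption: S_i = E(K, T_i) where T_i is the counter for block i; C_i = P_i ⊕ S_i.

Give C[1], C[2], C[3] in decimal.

C[1] = 124, C[2] = 120, C[3] = 252

C[1]: T = 212, S = E(K, T) = 116; 8 ⊕ 116 = 124.
C[2]: T = 213, S = E(K, T) = 115; 11 ⊕ 115 = 120.
C[3]: T = 214, S = E(K, T) = 114; 142 ⊕ 114 = 252.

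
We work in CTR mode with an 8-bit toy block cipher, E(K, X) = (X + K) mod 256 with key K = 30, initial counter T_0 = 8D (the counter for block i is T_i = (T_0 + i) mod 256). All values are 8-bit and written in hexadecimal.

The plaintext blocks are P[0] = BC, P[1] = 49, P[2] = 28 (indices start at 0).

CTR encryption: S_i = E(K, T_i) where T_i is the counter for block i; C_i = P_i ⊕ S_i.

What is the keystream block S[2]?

C[0]: T = 8D, S = E(K, T) = BD; BC ⊕ BD = 01.
C[1]: T = 8E, S = E(K, T) = BE; 49 ⊕ BE = F7.
C[2]: T = 8F, S = E(K, T) = BF; 28 ⊕ BF = 97.
So S[2] = BF.

BF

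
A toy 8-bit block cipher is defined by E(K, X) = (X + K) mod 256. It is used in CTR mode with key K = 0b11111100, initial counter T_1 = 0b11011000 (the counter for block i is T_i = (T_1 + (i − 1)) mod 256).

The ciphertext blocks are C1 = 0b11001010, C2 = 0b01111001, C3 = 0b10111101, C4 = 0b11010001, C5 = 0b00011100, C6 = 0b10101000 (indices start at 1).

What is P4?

CTR decryption: S_i = E(K, T_i) where T_i is the counter for block i; P_i = C_i ⊕ S_i.
P4: T = 0b11011011, S = E(K, T) = 0b11010111; 0b11010001 ⊕ 0b11010111 = 0b00000110.

P4 = 0b00000110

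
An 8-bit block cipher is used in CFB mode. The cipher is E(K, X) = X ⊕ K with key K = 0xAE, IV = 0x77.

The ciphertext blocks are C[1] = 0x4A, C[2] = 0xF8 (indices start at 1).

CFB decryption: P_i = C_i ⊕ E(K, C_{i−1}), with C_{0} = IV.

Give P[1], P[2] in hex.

P[1]: E(K, 0x77) = 0xD9; 0x4A ⊕ 0xD9 = 0x93.
P[2]: E(K, 0x4A) = 0xE4; 0xF8 ⊕ 0xE4 = 0x1C.

P[1] = 0x93, P[2] = 0x1C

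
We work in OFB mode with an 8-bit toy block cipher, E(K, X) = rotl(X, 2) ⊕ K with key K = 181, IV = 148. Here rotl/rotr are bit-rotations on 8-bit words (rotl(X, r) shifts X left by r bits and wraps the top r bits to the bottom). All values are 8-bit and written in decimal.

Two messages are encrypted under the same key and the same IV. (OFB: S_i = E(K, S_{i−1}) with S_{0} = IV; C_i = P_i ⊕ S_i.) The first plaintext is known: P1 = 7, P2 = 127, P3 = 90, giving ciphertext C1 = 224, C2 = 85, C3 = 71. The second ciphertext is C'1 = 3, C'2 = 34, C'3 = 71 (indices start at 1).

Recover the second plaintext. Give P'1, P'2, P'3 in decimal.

In OFB with a reused IV, both messages share the same keystream S_i, so C_i ⊕ C'_i = P_i ⊕ P'_i and thus P'_i = P_i ⊕ C_i ⊕ C'_i.
P'1: 7 ⊕ 224 ⊕ 3 = 228.
P'2: 127 ⊕ 85 ⊕ 34 = 8.
P'3: 90 ⊕ 71 ⊕ 71 = 90.

P'1 = 228, P'2 = 8, P'3 = 90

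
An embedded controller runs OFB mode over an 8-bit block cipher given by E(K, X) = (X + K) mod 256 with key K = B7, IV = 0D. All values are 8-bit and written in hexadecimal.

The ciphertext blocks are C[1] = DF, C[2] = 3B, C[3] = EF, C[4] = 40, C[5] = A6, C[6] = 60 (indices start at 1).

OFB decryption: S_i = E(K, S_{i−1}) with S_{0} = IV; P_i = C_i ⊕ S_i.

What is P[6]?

P[1]: S = E(K, 0D) = C4; DF ⊕ C4 = 1B.
P[2]: S = E(K, C4) = 7B; 3B ⊕ 7B = 40.
P[3]: S = E(K, 7B) = 32; EF ⊕ 32 = DD.
P[4]: S = E(K, 32) = E9; 40 ⊕ E9 = A9.
P[5]: S = E(K, E9) = A0; A6 ⊕ A0 = 06.
P[6]: S = E(K, A0) = 57; 60 ⊕ 57 = 37.

P[6] = 37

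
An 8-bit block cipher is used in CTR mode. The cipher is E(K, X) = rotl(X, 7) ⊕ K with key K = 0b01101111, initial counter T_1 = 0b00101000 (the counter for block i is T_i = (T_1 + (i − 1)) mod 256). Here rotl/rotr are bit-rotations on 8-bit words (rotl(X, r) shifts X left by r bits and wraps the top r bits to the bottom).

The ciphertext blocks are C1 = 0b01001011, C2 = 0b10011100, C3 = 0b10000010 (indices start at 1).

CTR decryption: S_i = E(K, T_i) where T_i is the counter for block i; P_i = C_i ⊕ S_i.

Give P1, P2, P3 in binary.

P1: T = 0b00101000, S = E(K, T) = 0b01111011; 0b01001011 ⊕ 0b01111011 = 0b00110000.
P2: T = 0b00101001, S = E(K, T) = 0b11111011; 0b10011100 ⊕ 0b11111011 = 0b01100111.
P3: T = 0b00101010, S = E(K, T) = 0b01111010; 0b10000010 ⊕ 0b01111010 = 0b11111000.

P1 = 0b00110000, P2 = 0b01100111, P3 = 0b11111000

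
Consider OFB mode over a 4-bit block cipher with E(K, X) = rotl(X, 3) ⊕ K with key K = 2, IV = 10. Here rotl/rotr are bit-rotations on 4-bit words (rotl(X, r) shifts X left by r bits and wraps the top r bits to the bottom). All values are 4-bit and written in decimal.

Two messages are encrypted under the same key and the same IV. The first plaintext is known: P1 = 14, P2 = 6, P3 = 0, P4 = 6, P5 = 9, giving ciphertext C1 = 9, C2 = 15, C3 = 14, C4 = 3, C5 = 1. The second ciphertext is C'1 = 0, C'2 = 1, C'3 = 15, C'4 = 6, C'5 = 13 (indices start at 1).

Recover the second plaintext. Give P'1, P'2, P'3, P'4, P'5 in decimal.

In OFB with a reused IV, both messages share the same keystream S_i, so C_i ⊕ C'_i = P_i ⊕ P'_i and thus P'_i = P_i ⊕ C_i ⊕ C'_i.
P'1: 14 ⊕ 9 ⊕ 0 = 7.
P'2: 6 ⊕ 15 ⊕ 1 = 8.
P'3: 0 ⊕ 14 ⊕ 15 = 1.
P'4: 6 ⊕ 3 ⊕ 6 = 3.
P'5: 9 ⊕ 1 ⊕ 13 = 5.

P'1 = 7, P'2 = 8, P'3 = 1, P'4 = 3, P'5 = 5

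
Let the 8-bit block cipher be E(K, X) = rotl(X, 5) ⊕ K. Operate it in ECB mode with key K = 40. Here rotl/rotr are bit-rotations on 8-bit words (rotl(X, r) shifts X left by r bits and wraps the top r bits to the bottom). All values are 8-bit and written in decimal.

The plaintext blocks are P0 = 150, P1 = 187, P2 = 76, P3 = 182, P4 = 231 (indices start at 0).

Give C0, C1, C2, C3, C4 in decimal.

ECB encryption: C_i = E(K, P_i).
C0: E(K, 150) = 250.
C1: E(K, 187) = 95.
C2: E(K, 76) = 161.
C3: E(K, 182) = 254.
C4: E(K, 231) = 212.

C0 = 250, C1 = 95, C2 = 161, C3 = 254, C4 = 212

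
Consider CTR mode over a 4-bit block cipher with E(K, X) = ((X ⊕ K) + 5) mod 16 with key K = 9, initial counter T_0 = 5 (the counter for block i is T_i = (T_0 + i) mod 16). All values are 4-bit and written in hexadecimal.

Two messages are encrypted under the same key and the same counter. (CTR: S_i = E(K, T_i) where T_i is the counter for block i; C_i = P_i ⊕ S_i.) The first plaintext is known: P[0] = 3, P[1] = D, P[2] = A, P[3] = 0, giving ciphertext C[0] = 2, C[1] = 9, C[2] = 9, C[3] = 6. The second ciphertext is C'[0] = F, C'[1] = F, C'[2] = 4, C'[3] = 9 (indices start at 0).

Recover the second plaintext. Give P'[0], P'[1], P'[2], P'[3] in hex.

P'[0] = E, P'[1] = B, P'[2] = 7, P'[3] = F

In CTR with a reused counter, both messages share the same keystream S_i, so C_i ⊕ C'_i = P_i ⊕ P'_i and thus P'_i = P_i ⊕ C_i ⊕ C'_i.
P'[0]: 3 ⊕ 2 ⊕ F = E.
P'[1]: D ⊕ 9 ⊕ F = B.
P'[2]: A ⊕ 9 ⊕ 4 = 7.
P'[3]: 0 ⊕ 6 ⊕ 9 = F.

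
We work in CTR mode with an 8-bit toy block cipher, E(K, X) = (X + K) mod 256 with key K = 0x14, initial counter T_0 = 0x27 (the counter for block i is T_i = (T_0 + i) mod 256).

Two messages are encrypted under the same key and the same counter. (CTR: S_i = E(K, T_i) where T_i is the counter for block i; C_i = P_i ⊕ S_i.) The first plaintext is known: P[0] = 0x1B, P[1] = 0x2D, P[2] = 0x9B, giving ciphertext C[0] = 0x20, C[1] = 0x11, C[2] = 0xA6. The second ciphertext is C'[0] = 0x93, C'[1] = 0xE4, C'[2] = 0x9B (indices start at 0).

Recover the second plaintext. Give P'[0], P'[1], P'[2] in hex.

In CTR with a reused counter, both messages share the same keystream S_i, so C_i ⊕ C'_i = P_i ⊕ P'_i and thus P'_i = P_i ⊕ C_i ⊕ C'_i.
P'[0]: 0x1B ⊕ 0x20 ⊕ 0x93 = 0xA8.
P'[1]: 0x2D ⊕ 0x11 ⊕ 0xE4 = 0xD8.
P'[2]: 0x9B ⊕ 0xA6 ⊕ 0x9B = 0xA6.

P'[0] = 0xA8, P'[1] = 0xD8, P'[2] = 0xA6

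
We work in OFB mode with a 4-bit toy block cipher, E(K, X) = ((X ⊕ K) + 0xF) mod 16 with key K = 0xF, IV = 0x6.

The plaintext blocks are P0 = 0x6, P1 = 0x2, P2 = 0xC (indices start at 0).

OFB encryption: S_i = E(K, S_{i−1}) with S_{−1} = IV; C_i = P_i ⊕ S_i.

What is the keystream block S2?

0x8

C0: S = E(K, 0x6) = 0x8; 0x6 ⊕ 0x8 = 0xE.
C1: S = E(K, 0x8) = 0x6; 0x2 ⊕ 0x6 = 0x4.
C2: S = E(K, 0x6) = 0x8; 0xC ⊕ 0x8 = 0x4.
So S2 = 0x8.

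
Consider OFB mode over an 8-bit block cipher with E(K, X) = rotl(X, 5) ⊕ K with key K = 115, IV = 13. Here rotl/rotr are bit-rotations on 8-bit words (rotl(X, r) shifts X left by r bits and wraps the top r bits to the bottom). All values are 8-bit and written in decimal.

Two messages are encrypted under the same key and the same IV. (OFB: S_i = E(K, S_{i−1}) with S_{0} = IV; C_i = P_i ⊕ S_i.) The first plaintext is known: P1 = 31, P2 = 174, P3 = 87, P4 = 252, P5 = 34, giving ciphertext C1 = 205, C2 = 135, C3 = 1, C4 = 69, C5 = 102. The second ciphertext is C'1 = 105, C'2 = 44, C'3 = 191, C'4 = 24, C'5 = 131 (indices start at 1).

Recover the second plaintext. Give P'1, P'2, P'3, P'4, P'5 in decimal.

In OFB with a reused IV, both messages share the same keystream S_i, so C_i ⊕ C'_i = P_i ⊕ P'_i and thus P'_i = P_i ⊕ C_i ⊕ C'_i.
P'1: 31 ⊕ 205 ⊕ 105 = 187.
P'2: 174 ⊕ 135 ⊕ 44 = 5.
P'3: 87 ⊕ 1 ⊕ 191 = 233.
P'4: 252 ⊕ 69 ⊕ 24 = 161.
P'5: 34 ⊕ 102 ⊕ 131 = 199.

P'1 = 187, P'2 = 5, P'3 = 233, P'4 = 161, P'5 = 199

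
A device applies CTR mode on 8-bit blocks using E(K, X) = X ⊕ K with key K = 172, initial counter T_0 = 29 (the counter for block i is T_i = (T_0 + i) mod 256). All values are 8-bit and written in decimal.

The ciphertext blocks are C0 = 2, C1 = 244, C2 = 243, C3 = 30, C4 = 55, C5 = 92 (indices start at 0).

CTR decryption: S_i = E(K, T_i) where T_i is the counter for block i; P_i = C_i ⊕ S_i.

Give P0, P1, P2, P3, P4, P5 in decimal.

P0: T = 29, S = E(K, T) = 177; 2 ⊕ 177 = 179.
P1: T = 30, S = E(K, T) = 178; 244 ⊕ 178 = 70.
P2: T = 31, S = E(K, T) = 179; 243 ⊕ 179 = 64.
P3: T = 32, S = E(K, T) = 140; 30 ⊕ 140 = 146.
P4: T = 33, S = E(K, T) = 141; 55 ⊕ 141 = 186.
P5: T = 34, S = E(K, T) = 142; 92 ⊕ 142 = 210.

P0 = 179, P1 = 70, P2 = 64, P3 = 146, P4 = 186, P5 = 210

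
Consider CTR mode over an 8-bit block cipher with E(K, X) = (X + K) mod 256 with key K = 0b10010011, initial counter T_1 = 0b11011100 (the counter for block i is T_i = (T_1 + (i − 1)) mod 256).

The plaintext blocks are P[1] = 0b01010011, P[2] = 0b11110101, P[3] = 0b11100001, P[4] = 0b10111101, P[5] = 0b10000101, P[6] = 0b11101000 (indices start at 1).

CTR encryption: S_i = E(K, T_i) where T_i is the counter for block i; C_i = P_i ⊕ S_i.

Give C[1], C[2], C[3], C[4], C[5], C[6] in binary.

C[1] = 0b00111100, C[2] = 0b10000101, C[3] = 0b10010000, C[4] = 0b11001111, C[5] = 0b11110110, C[6] = 0b10011100

C[1]: T = 0b11011100, S = E(K, T) = 0b01101111; 0b01010011 ⊕ 0b01101111 = 0b00111100.
C[2]: T = 0b11011101, S = E(K, T) = 0b01110000; 0b11110101 ⊕ 0b01110000 = 0b10000101.
C[3]: T = 0b11011110, S = E(K, T) = 0b01110001; 0b11100001 ⊕ 0b01110001 = 0b10010000.
C[4]: T = 0b11011111, S = E(K, T) = 0b01110010; 0b10111101 ⊕ 0b01110010 = 0b11001111.
C[5]: T = 0b11100000, S = E(K, T) = 0b01110011; 0b10000101 ⊕ 0b01110011 = 0b11110110.
C[6]: T = 0b11100001, S = E(K, T) = 0b01110100; 0b11101000 ⊕ 0b01110100 = 0b10011100.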